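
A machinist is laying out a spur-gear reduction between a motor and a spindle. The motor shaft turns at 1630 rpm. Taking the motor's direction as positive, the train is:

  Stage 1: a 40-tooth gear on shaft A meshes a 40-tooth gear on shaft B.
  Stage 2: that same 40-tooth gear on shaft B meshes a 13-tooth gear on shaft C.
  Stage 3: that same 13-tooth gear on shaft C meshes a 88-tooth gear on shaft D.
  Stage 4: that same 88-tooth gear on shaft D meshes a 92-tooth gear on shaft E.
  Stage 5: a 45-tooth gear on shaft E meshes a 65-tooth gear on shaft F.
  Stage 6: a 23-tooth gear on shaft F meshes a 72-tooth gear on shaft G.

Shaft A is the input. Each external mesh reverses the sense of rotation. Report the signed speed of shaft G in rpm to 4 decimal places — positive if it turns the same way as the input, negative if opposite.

+156.7308 rpm (same as input, |ω| = 156.7308 rpm)

Stage 1 [40T→40T]: ω = 1630.0000×40/40 = 1630.0000 rpm, dir flips to −; running = −1630.0000
Stage 2 [40T→13T]: ω = 1630.0000×40/13 = 5015.3846 rpm, dir flips to +; running = +5015.3846
Stage 3 [13T→88T]: ω = 5015.3846×13/88 = 740.9091 rpm, dir flips to −; running = −740.9091
Stage 4 [88T→92T]: ω = 740.9091×88/92 = 708.6957 rpm, dir flips to +; running = +708.6957
Stage 5 [45T→65T]: ω = 708.6957×45/65 = 490.6355 rpm, dir flips to −; running = −490.6355
Stage 6 [23T→72T]: ω = 490.6355×23/72 = 156.7308 rpm, dir flips to +; running = +156.7308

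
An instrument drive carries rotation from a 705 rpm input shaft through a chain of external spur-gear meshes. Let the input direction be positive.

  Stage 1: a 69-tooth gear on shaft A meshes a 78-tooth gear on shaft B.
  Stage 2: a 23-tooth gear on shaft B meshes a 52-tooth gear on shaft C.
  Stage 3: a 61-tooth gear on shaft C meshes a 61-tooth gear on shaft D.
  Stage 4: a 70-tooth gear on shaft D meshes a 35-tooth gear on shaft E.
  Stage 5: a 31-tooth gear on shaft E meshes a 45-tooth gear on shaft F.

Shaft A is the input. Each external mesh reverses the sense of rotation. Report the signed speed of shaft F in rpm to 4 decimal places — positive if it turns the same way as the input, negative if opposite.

-380.0557 rpm (opposite to input, |ω| = 380.0557 rpm)

Stage 1 [69T→78T]: ω = 705.0000×69/78 = 623.6538 rpm, dir flips to −; running = −623.6538
Stage 2 [23T→52T]: ω = 623.6538×23/52 = 275.8469 rpm, dir flips to +; running = +275.8469
Stage 3 [61T→61T]: ω = 275.8469×61/61 = 275.8469 rpm, dir flips to −; running = −275.8469
Stage 4 [70T→35T]: ω = 275.8469×70/35 = 551.6938 rpm, dir flips to +; running = +551.6938
Stage 5 [31T→45T]: ω = 551.6938×31/45 = 380.0557 rpm, dir flips to −; running = −380.0557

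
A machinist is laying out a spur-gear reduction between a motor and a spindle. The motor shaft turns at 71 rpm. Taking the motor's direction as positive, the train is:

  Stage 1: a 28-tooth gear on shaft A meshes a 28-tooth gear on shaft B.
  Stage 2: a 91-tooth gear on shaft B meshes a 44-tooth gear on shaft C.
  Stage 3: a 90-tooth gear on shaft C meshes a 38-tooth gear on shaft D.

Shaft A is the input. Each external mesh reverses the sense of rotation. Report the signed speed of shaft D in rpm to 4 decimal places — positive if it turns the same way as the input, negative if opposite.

Stage 1 [28T→28T]: ω = 71.0000×28/28 = 71.0000 rpm, dir flips to −; running = −71.0000
Stage 2 [91T→44T]: ω = 71.0000×91/44 = 146.8409 rpm, dir flips to +; running = +146.8409
Stage 3 [90T→38T]: ω = 146.8409×90/38 = 347.7811 rpm, dir flips to −; running = −347.7811

-347.7811 rpm (opposite to input, |ω| = 347.7811 rpm)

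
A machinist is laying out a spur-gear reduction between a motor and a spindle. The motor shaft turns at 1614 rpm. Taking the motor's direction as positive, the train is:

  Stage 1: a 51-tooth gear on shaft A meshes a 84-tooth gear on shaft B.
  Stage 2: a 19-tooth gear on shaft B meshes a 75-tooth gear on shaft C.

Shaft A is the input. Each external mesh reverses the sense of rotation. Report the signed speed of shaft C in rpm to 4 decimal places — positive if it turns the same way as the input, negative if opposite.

Stage 1 [51T→84T]: ω = 1614.0000×51/84 = 979.9286 rpm, dir flips to −; running = −979.9286
Stage 2 [19T→75T]: ω = 979.9286×19/75 = 248.2486 rpm, dir flips to +; running = +248.2486

+248.2486 rpm (same as input, |ω| = 248.2486 rpm)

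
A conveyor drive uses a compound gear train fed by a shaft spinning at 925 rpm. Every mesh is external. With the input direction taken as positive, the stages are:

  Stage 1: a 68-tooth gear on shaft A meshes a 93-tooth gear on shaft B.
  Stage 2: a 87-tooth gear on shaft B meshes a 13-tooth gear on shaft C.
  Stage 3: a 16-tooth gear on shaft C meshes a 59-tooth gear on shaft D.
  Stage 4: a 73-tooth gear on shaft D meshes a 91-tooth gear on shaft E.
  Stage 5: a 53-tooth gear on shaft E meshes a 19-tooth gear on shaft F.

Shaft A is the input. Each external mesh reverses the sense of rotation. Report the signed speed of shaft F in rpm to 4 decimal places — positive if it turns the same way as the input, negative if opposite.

-2746.7258 rpm (opposite to input, |ω| = 2746.7258 rpm)

Stage 1 [68T→93T]: ω = 925.0000×68/93 = 676.3441 rpm, dir flips to −; running = −676.3441
Stage 2 [87T→13T]: ω = 676.3441×87/13 = 4526.3027 rpm, dir flips to +; running = +4526.3027
Stage 3 [16T→59T]: ω = 4526.3027×16/59 = 1227.4719 rpm, dir flips to −; running = −1227.4719
Stage 4 [73T→91T]: ω = 1227.4719×73/91 = 984.6753 rpm, dir flips to +; running = +984.6753
Stage 5 [53T→19T]: ω = 984.6753×53/19 = 2746.7258 rpm, dir flips to −; running = −2746.7258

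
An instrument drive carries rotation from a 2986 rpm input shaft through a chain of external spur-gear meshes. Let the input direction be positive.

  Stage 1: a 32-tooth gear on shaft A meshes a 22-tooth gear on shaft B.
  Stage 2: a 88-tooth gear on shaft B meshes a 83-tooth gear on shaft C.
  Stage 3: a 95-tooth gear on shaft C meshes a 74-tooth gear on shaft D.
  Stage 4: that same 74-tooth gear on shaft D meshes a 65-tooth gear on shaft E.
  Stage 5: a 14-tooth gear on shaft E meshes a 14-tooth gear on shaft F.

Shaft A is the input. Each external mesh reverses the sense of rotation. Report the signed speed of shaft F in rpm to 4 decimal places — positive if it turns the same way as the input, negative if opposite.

Stage 1 [32T→22T]: ω = 2986.0000×32/22 = 4343.2727 rpm, dir flips to −; running = −4343.2727
Stage 2 [88T→83T]: ω = 4343.2727×88/83 = 4604.9157 rpm, dir flips to +; running = +4604.9157
Stage 3 [95T→74T]: ω = 4604.9157×95/74 = 5911.7161 rpm, dir flips to −; running = −5911.7161
Stage 4 [74T→65T]: ω = 5911.7161×74/65 = 6730.2614 rpm, dir flips to +; running = +6730.2614
Stage 5 [14T→14T]: ω = 6730.2614×14/14 = 6730.2614 rpm, dir flips to −; running = −6730.2614

-6730.2614 rpm (opposite to input, |ω| = 6730.2614 rpm)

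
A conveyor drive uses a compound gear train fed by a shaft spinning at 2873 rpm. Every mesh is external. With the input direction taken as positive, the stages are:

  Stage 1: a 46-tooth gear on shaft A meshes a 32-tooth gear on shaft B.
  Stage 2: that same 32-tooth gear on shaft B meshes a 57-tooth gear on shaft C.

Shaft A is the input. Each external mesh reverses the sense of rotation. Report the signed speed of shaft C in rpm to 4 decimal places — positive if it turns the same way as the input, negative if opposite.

+2318.5614 rpm (same as input, |ω| = 2318.5614 rpm)

Stage 1 [46T→32T]: ω = 2873.0000×46/32 = 4129.9375 rpm, dir flips to −; running = −4129.9375
Stage 2 [32T→57T]: ω = 4129.9375×32/57 = 2318.5614 rpm, dir flips to +; running = +2318.5614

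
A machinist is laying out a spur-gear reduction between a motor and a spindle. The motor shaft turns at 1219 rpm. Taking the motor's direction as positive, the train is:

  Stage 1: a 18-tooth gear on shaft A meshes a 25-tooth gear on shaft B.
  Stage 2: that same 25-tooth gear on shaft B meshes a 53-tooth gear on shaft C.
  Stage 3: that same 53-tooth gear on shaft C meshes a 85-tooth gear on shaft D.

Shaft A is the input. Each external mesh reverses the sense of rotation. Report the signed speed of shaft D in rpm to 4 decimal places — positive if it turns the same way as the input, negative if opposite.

Stage 1 [18T→25T]: ω = 1219.0000×18/25 = 877.6800 rpm, dir flips to −; running = −877.6800
Stage 2 [25T→53T]: ω = 877.6800×25/53 = 414.0000 rpm, dir flips to +; running = +414.0000
Stage 3 [53T→85T]: ω = 414.0000×53/85 = 258.1412 rpm, dir flips to −; running = −258.1412

-258.1412 rpm (opposite to input, |ω| = 258.1412 rpm)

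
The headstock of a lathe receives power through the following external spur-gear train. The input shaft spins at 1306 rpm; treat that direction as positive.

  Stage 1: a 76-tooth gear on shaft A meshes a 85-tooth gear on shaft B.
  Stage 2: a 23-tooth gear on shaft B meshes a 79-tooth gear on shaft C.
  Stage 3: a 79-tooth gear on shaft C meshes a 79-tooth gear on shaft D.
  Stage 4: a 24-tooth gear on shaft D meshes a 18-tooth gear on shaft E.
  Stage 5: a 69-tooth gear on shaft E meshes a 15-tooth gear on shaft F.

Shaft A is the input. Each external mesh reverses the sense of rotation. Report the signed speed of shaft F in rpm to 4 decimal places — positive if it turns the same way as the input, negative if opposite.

-2085.1397 rpm (opposite to input, |ω| = 2085.1397 rpm)

Stage 1 [76T→85T]: ω = 1306.0000×76/85 = 1167.7176 rpm, dir flips to −; running = −1167.7176
Stage 2 [23T→79T]: ω = 1167.7176×23/79 = 339.9684 rpm, dir flips to +; running = +339.9684
Stage 3 [79T→79T]: ω = 339.9684×79/79 = 339.9684 rpm, dir flips to −; running = −339.9684
Stage 4 [24T→18T]: ω = 339.9684×24/18 = 453.2912 rpm, dir flips to +; running = +453.2912
Stage 5 [69T→15T]: ω = 453.2912×69/15 = 2085.1397 rpm, dir flips to −; running = −2085.1397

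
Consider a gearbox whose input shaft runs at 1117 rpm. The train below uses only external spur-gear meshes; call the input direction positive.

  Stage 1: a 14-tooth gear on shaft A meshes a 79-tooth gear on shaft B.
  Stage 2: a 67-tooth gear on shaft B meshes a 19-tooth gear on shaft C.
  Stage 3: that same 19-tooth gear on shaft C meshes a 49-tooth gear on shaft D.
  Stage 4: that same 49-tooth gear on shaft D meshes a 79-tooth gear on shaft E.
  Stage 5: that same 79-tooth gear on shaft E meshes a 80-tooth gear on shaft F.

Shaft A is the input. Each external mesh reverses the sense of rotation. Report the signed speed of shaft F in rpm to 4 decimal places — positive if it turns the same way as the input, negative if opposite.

Stage 1 [14T→79T]: ω = 1117.0000×14/79 = 197.9494 rpm, dir flips to −; running = −197.9494
Stage 2 [67T→19T]: ω = 197.9494×67/19 = 698.0320 rpm, dir flips to +; running = +698.0320
Stage 3 [19T→49T]: ω = 698.0320×19/49 = 270.6655 rpm, dir flips to −; running = −270.6655
Stage 4 [49T→79T]: ω = 270.6655×49/79 = 167.8811 rpm, dir flips to +; running = +167.8811
Stage 5 [79T→80T]: ω = 167.8811×79/80 = 165.7826 rpm, dir flips to −; running = −165.7826

-165.7826 rpm (opposite to input, |ω| = 165.7826 rpm)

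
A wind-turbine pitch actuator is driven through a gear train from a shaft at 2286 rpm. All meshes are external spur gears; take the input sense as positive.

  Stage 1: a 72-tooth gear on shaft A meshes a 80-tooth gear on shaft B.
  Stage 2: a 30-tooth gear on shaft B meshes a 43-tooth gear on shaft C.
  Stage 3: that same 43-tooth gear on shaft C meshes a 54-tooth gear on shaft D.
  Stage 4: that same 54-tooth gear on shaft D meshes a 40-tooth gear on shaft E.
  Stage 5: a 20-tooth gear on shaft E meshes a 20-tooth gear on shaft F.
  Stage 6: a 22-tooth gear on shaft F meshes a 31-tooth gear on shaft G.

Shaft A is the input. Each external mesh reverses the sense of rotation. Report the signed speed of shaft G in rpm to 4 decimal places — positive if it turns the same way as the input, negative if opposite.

Stage 1 [72T→80T]: ω = 2286.0000×72/80 = 2057.4000 rpm, dir flips to −; running = −2057.4000
Stage 2 [30T→43T]: ω = 2057.4000×30/43 = 1435.3953 rpm, dir flips to +; running = +1435.3953
Stage 3 [43T→54T]: ω = 1435.3953×43/54 = 1143.0000 rpm, dir flips to −; running = −1143.0000
Stage 4 [54T→40T]: ω = 1143.0000×54/40 = 1543.0500 rpm, dir flips to +; running = +1543.0500
Stage 5 [20T→20T]: ω = 1543.0500×20/20 = 1543.0500 rpm, dir flips to −; running = −1543.0500
Stage 6 [22T→31T]: ω = 1543.0500×22/31 = 1095.0677 rpm, dir flips to +; running = +1095.0677

+1095.0677 rpm (same as input, |ω| = 1095.0677 rpm)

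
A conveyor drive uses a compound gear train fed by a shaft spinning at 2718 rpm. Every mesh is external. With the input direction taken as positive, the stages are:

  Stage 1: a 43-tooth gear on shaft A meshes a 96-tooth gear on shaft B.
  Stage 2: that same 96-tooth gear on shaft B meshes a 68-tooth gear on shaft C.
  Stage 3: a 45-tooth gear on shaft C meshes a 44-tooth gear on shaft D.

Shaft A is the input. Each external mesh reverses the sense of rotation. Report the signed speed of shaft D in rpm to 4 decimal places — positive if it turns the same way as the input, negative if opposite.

Stage 1 [43T→96T]: ω = 2718.0000×43/96 = 1217.4375 rpm, dir flips to −; running = −1217.4375
Stage 2 [96T→68T]: ω = 1217.4375×96/68 = 1718.7353 rpm, dir flips to +; running = +1718.7353
Stage 3 [45T→44T]: ω = 1718.7353×45/44 = 1757.7975 rpm, dir flips to −; running = −1757.7975

-1757.7975 rpm (opposite to input, |ω| = 1757.7975 rpm)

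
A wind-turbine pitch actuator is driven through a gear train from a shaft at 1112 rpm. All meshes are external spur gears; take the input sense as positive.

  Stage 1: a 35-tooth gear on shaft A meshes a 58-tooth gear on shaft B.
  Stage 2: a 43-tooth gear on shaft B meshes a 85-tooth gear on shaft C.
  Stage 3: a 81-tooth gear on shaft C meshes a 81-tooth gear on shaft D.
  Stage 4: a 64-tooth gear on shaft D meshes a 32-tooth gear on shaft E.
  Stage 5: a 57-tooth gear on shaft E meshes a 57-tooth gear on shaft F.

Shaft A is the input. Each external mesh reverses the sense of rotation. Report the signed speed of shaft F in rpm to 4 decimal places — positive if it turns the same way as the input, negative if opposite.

Stage 1 [35T→58T]: ω = 1112.0000×35/58 = 671.0345 rpm, dir flips to −; running = −671.0345
Stage 2 [43T→85T]: ω = 671.0345×43/85 = 339.4645 rpm, dir flips to +; running = +339.4645
Stage 3 [81T→81T]: ω = 339.4645×81/81 = 339.4645 rpm, dir flips to −; running = −339.4645
Stage 4 [64T→32T]: ω = 339.4645×64/32 = 678.9290 rpm, dir flips to +; running = +678.9290
Stage 5 [57T→57T]: ω = 678.9290×57/57 = 678.9290 rpm, dir flips to −; running = −678.9290

-678.9290 rpm (opposite to input, |ω| = 678.9290 rpm)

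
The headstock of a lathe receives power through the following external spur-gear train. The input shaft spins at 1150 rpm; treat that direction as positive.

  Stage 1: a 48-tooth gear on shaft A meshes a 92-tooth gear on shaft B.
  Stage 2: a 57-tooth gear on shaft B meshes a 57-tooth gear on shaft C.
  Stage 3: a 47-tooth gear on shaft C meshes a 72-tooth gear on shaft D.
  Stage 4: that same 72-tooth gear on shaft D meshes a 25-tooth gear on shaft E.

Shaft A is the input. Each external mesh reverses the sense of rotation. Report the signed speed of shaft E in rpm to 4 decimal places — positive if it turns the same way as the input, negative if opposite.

Stage 1 [48T→92T]: ω = 1150.0000×48/92 = 600.0000 rpm, dir flips to −; running = −600.0000
Stage 2 [57T→57T]: ω = 600.0000×57/57 = 600.0000 rpm, dir flips to +; running = +600.0000
Stage 3 [47T→72T]: ω = 600.0000×47/72 = 391.6667 rpm, dir flips to −; running = −391.6667
Stage 4 [72T→25T]: ω = 391.6667×72/25 = 1128.0000 rpm, dir flips to +; running = +1128.0000

+1128.0000 rpm (same as input, |ω| = 1128.0000 rpm)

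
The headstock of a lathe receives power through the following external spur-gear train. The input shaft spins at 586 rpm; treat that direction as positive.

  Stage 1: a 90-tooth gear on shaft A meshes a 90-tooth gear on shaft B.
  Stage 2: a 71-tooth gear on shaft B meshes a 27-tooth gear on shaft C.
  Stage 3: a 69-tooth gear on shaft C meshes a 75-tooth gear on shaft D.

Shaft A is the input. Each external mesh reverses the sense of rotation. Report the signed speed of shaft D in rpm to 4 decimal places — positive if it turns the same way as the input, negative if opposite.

-1417.6859 rpm (opposite to input, |ω| = 1417.6859 rpm)

Stage 1 [90T→90T]: ω = 586.0000×90/90 = 586.0000 rpm, dir flips to −; running = −586.0000
Stage 2 [71T→27T]: ω = 586.0000×71/27 = 1540.9630 rpm, dir flips to +; running = +1540.9630
Stage 3 [69T→75T]: ω = 1540.9630×69/75 = 1417.6859 rpm, dir flips to −; running = −1417.6859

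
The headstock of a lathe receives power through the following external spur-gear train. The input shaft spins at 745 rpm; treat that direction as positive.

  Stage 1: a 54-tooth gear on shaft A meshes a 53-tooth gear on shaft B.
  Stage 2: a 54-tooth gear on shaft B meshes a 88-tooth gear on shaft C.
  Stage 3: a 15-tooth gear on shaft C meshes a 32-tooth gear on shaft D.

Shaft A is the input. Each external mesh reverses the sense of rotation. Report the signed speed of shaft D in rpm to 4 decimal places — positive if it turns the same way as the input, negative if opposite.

Stage 1 [54T→53T]: ω = 745.0000×54/53 = 759.0566 rpm, dir flips to −; running = −759.0566
Stage 2 [54T→88T]: ω = 759.0566×54/88 = 465.7847 rpm, dir flips to +; running = +465.7847
Stage 3 [15T→32T]: ω = 465.7847×15/32 = 218.3366 rpm, dir flips to −; running = −218.3366

-218.3366 rpm (opposite to input, |ω| = 218.3366 rpm)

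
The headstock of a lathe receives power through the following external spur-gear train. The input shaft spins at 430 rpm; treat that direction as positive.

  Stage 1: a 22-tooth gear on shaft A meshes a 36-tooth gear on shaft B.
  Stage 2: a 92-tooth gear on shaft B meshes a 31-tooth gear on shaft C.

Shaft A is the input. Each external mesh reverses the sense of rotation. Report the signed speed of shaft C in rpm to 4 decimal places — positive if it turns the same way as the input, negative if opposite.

Stage 1 [22T→36T]: ω = 430.0000×22/36 = 262.7778 rpm, dir flips to −; running = −262.7778
Stage 2 [92T→31T]: ω = 262.7778×92/31 = 779.8566 rpm, dir flips to +; running = +779.8566

+779.8566 rpm (same as input, |ω| = 779.8566 rpm)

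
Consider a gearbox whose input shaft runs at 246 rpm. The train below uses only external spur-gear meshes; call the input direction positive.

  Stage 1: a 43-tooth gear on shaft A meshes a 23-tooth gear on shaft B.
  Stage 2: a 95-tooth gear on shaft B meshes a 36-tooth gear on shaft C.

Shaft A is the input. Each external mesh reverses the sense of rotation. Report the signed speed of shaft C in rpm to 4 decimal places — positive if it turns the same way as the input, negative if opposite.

Stage 1 [43T→23T]: ω = 246.0000×43/23 = 459.9130 rpm, dir flips to −; running = −459.9130
Stage 2 [95T→36T]: ω = 459.9130×95/36 = 1213.6594 rpm, dir flips to +; running = +1213.6594

+1213.6594 rpm (same as input, |ω| = 1213.6594 rpm)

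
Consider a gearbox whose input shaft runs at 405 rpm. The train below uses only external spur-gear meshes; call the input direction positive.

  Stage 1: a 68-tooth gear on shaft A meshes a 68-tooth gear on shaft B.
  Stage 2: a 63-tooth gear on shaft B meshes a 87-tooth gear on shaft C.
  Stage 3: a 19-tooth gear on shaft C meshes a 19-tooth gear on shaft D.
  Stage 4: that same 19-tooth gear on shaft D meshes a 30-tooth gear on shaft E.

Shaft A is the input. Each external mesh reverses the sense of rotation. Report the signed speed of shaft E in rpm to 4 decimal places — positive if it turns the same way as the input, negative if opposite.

+185.7414 rpm (same as input, |ω| = 185.7414 rpm)

Stage 1 [68T→68T]: ω = 405.0000×68/68 = 405.0000 rpm, dir flips to −; running = −405.0000
Stage 2 [63T→87T]: ω = 405.0000×63/87 = 293.2759 rpm, dir flips to +; running = +293.2759
Stage 3 [19T→19T]: ω = 293.2759×19/19 = 293.2759 rpm, dir flips to −; running = −293.2759
Stage 4 [19T→30T]: ω = 293.2759×19/30 = 185.7414 rpm, dir flips to +; running = +185.7414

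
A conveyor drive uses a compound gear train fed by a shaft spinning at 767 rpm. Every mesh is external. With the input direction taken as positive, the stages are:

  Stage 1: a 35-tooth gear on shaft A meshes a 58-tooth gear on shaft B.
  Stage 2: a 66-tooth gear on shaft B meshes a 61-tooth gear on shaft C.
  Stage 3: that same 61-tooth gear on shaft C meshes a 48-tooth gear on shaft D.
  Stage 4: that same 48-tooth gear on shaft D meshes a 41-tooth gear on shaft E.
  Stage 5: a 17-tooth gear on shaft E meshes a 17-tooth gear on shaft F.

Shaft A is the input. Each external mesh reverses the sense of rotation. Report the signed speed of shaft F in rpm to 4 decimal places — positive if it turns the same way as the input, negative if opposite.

-745.0673 rpm (opposite to input, |ω| = 745.0673 rpm)

Stage 1 [35T→58T]: ω = 767.0000×35/58 = 462.8448 rpm, dir flips to −; running = −462.8448
Stage 2 [66T→61T]: ω = 462.8448×66/61 = 500.7829 rpm, dir flips to +; running = +500.7829
Stage 3 [61T→48T]: ω = 500.7829×61/48 = 636.4116 rpm, dir flips to −; running = −636.4116
Stage 4 [48T→41T]: ω = 636.4116×48/41 = 745.0673 rpm, dir flips to +; running = +745.0673
Stage 5 [17T→17T]: ω = 745.0673×17/17 = 745.0673 rpm, dir flips to −; running = −745.0673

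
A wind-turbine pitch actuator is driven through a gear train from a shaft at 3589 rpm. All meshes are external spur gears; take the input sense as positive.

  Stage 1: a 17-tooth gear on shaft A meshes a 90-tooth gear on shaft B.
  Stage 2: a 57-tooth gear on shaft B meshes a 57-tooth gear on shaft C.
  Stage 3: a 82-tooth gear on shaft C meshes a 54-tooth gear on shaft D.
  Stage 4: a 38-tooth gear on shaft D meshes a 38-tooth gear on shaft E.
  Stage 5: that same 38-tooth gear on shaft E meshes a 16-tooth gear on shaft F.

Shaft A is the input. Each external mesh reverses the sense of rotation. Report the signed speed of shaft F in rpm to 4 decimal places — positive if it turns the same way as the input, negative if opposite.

Stage 1 [17T→90T]: ω = 3589.0000×17/90 = 677.9222 rpm, dir flips to −; running = −677.9222
Stage 2 [57T→57T]: ω = 677.9222×57/57 = 677.9222 rpm, dir flips to +; running = +677.9222
Stage 3 [82T→54T]: ω = 677.9222×82/54 = 1029.4374 rpm, dir flips to −; running = −1029.4374
Stage 4 [38T→38T]: ω = 1029.4374×38/38 = 1029.4374 rpm, dir flips to +; running = +1029.4374
Stage 5 [38T→16T]: ω = 1029.4374×38/16 = 2444.9139 rpm, dir flips to −; running = −2444.9139

-2444.9139 rpm (opposite to input, |ω| = 2444.9139 rpm)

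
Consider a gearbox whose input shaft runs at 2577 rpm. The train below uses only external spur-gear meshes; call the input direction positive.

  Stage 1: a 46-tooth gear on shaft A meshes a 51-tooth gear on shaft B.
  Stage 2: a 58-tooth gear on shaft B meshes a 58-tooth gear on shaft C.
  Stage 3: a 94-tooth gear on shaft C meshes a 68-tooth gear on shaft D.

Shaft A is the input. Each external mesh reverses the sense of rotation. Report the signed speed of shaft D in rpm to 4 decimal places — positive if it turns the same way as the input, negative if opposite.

Stage 1 [46T→51T]: ω = 2577.0000×46/51 = 2324.3529 rpm, dir flips to −; running = −2324.3529
Stage 2 [58T→58T]: ω = 2324.3529×58/58 = 2324.3529 rpm, dir flips to +; running = +2324.3529
Stage 3 [94T→68T]: ω = 2324.3529×94/68 = 3213.0761 rpm, dir flips to −; running = −3213.0761

-3213.0761 rpm (opposite to input, |ω| = 3213.0761 rpm)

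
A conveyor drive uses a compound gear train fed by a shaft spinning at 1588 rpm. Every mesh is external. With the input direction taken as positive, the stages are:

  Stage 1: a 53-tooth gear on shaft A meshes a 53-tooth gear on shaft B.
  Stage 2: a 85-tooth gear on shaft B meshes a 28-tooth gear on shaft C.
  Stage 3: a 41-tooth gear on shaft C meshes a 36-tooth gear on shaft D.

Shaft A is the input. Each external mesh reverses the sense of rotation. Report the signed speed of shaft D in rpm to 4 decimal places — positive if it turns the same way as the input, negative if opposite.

Stage 1 [53T→53T]: ω = 1588.0000×53/53 = 1588.0000 rpm, dir flips to −; running = −1588.0000
Stage 2 [85T→28T]: ω = 1588.0000×85/28 = 4820.7143 rpm, dir flips to +; running = +4820.7143
Stage 3 [41T→36T]: ω = 4820.7143×41/36 = 5490.2579 rpm, dir flips to −; running = −5490.2579

-5490.2579 rpm (opposite to input, |ω| = 5490.2579 rpm)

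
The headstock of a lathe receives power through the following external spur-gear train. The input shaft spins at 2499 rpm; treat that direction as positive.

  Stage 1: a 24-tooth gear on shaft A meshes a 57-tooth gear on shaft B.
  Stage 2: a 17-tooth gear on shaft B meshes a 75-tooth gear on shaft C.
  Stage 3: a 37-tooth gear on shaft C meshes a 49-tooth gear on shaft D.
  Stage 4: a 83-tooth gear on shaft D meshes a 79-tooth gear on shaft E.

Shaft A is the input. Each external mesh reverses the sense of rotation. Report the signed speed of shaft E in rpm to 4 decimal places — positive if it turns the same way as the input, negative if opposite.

+189.2112 rpm (same as input, |ω| = 189.2112 rpm)

Stage 1 [24T→57T]: ω = 2499.0000×24/57 = 1052.2105 rpm, dir flips to −; running = −1052.2105
Stage 2 [17T→75T]: ω = 1052.2105×17/75 = 238.5011 rpm, dir flips to +; running = +238.5011
Stage 3 [37T→49T]: ω = 238.5011×37/49 = 180.0926 rpm, dir flips to −; running = −180.0926
Stage 4 [83T→79T]: ω = 180.0926×83/79 = 189.2112 rpm, dir flips to +; running = +189.2112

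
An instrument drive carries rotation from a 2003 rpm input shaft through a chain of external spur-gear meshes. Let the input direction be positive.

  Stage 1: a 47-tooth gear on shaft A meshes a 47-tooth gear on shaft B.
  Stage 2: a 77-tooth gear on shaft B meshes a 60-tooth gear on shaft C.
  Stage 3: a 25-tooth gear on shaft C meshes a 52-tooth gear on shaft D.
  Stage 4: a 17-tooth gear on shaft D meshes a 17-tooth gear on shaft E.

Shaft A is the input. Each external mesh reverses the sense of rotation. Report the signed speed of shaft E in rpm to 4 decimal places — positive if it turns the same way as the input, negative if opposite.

+1235.8253 rpm (same as input, |ω| = 1235.8253 rpm)

Stage 1 [47T→47T]: ω = 2003.0000×47/47 = 2003.0000 rpm, dir flips to −; running = −2003.0000
Stage 2 [77T→60T]: ω = 2003.0000×77/60 = 2570.5167 rpm, dir flips to +; running = +2570.5167
Stage 3 [25T→52T]: ω = 2570.5167×25/52 = 1235.8253 rpm, dir flips to −; running = −1235.8253
Stage 4 [17T→17T]: ω = 1235.8253×17/17 = 1235.8253 rpm, dir flips to +; running = +1235.8253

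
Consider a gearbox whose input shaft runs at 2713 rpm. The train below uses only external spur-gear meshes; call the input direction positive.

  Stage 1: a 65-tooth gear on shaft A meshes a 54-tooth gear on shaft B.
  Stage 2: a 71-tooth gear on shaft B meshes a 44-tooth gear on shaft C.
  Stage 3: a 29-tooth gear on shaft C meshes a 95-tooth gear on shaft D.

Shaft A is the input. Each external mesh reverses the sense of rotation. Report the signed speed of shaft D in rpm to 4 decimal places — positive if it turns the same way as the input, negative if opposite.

-1608.6052 rpm (opposite to input, |ω| = 1608.6052 rpm)

Stage 1 [65T→54T]: ω = 2713.0000×65/54 = 3265.6481 rpm, dir flips to −; running = −3265.6481
Stage 2 [71T→44T]: ω = 3265.6481×71/44 = 5269.5686 rpm, dir flips to +; running = +5269.5686
Stage 3 [29T→95T]: ω = 5269.5686×29/95 = 1608.6052 rpm, dir flips to −; running = −1608.6052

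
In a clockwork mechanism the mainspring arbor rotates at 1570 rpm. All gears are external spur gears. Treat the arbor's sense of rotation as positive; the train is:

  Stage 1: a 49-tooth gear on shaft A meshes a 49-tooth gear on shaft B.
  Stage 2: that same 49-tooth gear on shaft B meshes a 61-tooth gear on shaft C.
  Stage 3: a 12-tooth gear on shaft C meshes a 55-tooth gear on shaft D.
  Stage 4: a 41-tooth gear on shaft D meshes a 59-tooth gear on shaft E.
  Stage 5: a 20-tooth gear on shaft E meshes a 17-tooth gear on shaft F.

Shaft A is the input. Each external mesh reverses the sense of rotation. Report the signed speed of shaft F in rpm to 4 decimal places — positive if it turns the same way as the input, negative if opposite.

Stage 1 [49T→49T]: ω = 1570.0000×49/49 = 1570.0000 rpm, dir flips to −; running = −1570.0000
Stage 2 [49T→61T]: ω = 1570.0000×49/61 = 1261.1475 rpm, dir flips to +; running = +1261.1475
Stage 3 [12T→55T]: ω = 1261.1475×12/55 = 275.1595 rpm, dir flips to −; running = −275.1595
Stage 4 [41T→59T]: ω = 275.1595×41/59 = 191.2125 rpm, dir flips to +; running = +191.2125
Stage 5 [20T→17T]: ω = 191.2125×20/17 = 224.9559 rpm, dir flips to −; running = −224.9559

-224.9559 rpm (opposite to input, |ω| = 224.9559 rpm)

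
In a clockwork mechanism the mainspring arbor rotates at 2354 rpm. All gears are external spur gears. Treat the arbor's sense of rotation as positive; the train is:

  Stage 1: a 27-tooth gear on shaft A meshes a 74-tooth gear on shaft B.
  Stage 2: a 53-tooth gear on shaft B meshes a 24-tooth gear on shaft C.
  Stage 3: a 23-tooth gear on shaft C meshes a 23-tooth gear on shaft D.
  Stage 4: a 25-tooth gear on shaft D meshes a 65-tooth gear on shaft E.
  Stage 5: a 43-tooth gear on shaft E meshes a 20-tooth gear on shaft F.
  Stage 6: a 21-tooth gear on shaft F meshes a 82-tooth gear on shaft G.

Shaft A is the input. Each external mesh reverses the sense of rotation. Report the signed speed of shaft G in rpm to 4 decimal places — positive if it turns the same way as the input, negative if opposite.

+401.6740 rpm (same as input, |ω| = 401.6740 rpm)

Stage 1 [27T→74T]: ω = 2354.0000×27/74 = 858.8919 rpm, dir flips to −; running = −858.8919
Stage 2 [53T→24T]: ω = 858.8919×53/24 = 1896.7196 rpm, dir flips to +; running = +1896.7196
Stage 3 [23T→23T]: ω = 1896.7196×23/23 = 1896.7196 rpm, dir flips to −; running = −1896.7196
Stage 4 [25T→65T]: ω = 1896.7196×25/65 = 729.5075 rpm, dir flips to +; running = +729.5075
Stage 5 [43T→20T]: ω = 729.5075×43/20 = 1568.4412 rpm, dir flips to −; running = −1568.4412
Stage 6 [21T→82T]: ω = 1568.4412×21/82 = 401.6740 rpm, dir flips to +; running = +401.6740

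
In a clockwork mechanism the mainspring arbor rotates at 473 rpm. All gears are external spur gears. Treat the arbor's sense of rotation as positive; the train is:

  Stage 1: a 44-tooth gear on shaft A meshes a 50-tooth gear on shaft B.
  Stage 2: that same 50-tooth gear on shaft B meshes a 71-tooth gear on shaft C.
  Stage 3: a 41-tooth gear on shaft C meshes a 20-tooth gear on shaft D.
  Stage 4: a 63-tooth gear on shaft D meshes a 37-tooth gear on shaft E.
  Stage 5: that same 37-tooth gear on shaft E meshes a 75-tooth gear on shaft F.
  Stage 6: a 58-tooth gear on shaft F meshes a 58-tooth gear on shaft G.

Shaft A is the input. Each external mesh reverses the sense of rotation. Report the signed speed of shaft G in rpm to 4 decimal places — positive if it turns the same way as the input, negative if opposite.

Stage 1 [44T→50T]: ω = 473.0000×44/50 = 416.2400 rpm, dir flips to −; running = −416.2400
Stage 2 [50T→71T]: ω = 416.2400×50/71 = 293.1268 rpm, dir flips to +; running = +293.1268
Stage 3 [41T→20T]: ω = 293.1268×41/20 = 600.9099 rpm, dir flips to −; running = −600.9099
Stage 4 [63T→37T]: ω = 600.9099×63/37 = 1023.1708 rpm, dir flips to +; running = +1023.1708
Stage 5 [37T→75T]: ω = 1023.1708×37/75 = 504.7643 rpm, dir flips to −; running = −504.7643
Stage 6 [58T→58T]: ω = 504.7643×58/58 = 504.7643 rpm, dir flips to +; running = +504.7643

+504.7643 rpm (same as input, |ω| = 504.7643 rpm)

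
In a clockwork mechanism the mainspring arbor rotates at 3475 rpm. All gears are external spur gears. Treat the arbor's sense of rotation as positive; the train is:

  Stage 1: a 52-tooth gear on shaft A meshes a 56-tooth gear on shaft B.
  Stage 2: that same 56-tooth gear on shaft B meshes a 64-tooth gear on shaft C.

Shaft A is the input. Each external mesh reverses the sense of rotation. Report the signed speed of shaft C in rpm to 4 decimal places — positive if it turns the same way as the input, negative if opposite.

Stage 1 [52T→56T]: ω = 3475.0000×52/56 = 3226.7857 rpm, dir flips to −; running = −3226.7857
Stage 2 [56T→64T]: ω = 3226.7857×56/64 = 2823.4375 rpm, dir flips to +; running = +2823.4375

+2823.4375 rpm (same as input, |ω| = 2823.4375 rpm)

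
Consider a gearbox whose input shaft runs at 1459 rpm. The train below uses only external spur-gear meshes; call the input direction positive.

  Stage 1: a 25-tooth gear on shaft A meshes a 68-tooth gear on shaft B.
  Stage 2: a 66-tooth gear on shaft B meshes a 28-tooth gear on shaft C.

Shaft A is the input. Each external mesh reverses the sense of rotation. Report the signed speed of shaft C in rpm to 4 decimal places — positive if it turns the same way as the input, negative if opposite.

Stage 1 [25T→68T]: ω = 1459.0000×25/68 = 536.3971 rpm, dir flips to −; running = −536.3971
Stage 2 [66T→28T]: ω = 536.3971×66/28 = 1264.3645 rpm, dir flips to +; running = +1264.3645

+1264.3645 rpm (same as input, |ω| = 1264.3645 rpm)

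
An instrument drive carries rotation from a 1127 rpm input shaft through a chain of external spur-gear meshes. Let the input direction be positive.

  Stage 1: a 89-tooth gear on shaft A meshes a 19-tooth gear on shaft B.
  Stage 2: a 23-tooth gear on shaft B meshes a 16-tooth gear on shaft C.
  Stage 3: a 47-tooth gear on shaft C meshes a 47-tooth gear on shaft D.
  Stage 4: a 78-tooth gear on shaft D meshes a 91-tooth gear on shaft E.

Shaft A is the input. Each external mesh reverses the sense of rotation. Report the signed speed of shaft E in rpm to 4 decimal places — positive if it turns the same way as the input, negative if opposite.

+6504.6118 rpm (same as input, |ω| = 6504.6118 rpm)

Stage 1 [89T→19T]: ω = 1127.0000×89/19 = 5279.1053 rpm, dir flips to −; running = −5279.1053
Stage 2 [23T→16T]: ω = 5279.1053×23/16 = 7588.7138 rpm, dir flips to +; running = +7588.7138
Stage 3 [47T→47T]: ω = 7588.7138×47/47 = 7588.7138 rpm, dir flips to −; running = −7588.7138
Stage 4 [78T→91T]: ω = 7588.7138×78/91 = 6504.6118 rpm, dir flips to +; running = +6504.6118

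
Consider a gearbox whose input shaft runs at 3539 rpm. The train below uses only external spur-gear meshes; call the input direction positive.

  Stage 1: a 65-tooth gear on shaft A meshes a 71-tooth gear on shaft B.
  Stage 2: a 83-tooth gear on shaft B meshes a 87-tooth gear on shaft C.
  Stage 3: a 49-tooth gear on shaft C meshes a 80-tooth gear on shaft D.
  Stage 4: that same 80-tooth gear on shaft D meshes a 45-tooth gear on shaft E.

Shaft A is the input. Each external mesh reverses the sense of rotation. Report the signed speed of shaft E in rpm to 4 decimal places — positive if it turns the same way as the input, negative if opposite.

Stage 1 [65T→71T]: ω = 3539.0000×65/71 = 3239.9296 rpm, dir flips to −; running = −3239.9296
Stage 2 [83T→87T]: ω = 3239.9296×83/87 = 3090.9673 rpm, dir flips to +; running = +3090.9673
Stage 3 [49T→80T]: ω = 3090.9673×49/80 = 1893.2175 rpm, dir flips to −; running = −1893.2175
Stage 4 [80T→45T]: ω = 1893.2175×80/45 = 3365.7199 rpm, dir flips to +; running = +3365.7199

+3365.7199 rpm (same as input, |ω| = 3365.7199 rpm)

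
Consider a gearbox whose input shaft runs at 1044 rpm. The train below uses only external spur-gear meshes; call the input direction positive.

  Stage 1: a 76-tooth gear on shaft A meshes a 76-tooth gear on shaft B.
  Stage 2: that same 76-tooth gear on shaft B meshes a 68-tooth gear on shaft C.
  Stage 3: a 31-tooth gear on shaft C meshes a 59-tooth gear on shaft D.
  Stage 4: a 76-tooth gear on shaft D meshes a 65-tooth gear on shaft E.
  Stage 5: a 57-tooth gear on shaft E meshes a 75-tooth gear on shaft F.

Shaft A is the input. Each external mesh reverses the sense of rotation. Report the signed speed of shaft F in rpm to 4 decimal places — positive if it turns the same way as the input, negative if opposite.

Stage 1 [76T→76T]: ω = 1044.0000×76/76 = 1044.0000 rpm, dir flips to −; running = −1044.0000
Stage 2 [76T→68T]: ω = 1044.0000×76/68 = 1166.8235 rpm, dir flips to +; running = +1166.8235
Stage 3 [31T→59T]: ω = 1166.8235×31/59 = 613.0768 rpm, dir flips to −; running = −613.0768
Stage 4 [76T→65T]: ω = 613.0768×76/65 = 716.8282 rpm, dir flips to +; running = +716.8282
Stage 5 [57T→75T]: ω = 716.8282×57/75 = 544.7894 rpm, dir flips to −; running = −544.7894

-544.7894 rpm (opposite to input, |ω| = 544.7894 rpm)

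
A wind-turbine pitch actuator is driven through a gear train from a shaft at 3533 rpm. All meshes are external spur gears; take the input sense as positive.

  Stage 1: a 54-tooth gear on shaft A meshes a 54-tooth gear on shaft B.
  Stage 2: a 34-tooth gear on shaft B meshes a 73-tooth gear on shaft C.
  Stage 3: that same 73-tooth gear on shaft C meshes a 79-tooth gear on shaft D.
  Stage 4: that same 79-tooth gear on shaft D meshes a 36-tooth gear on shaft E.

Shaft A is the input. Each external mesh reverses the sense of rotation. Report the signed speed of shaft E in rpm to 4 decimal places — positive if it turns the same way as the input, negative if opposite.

+3336.7222 rpm (same as input, |ω| = 3336.7222 rpm)

Stage 1 [54T→54T]: ω = 3533.0000×54/54 = 3533.0000 rpm, dir flips to −; running = −3533.0000
Stage 2 [34T→73T]: ω = 3533.0000×34/73 = 1645.5068 rpm, dir flips to +; running = +1645.5068
Stage 3 [73T→79T]: ω = 1645.5068×73/79 = 1520.5316 rpm, dir flips to −; running = −1520.5316
Stage 4 [79T→36T]: ω = 1520.5316×79/36 = 3336.7222 rpm, dir flips to +; running = +3336.7222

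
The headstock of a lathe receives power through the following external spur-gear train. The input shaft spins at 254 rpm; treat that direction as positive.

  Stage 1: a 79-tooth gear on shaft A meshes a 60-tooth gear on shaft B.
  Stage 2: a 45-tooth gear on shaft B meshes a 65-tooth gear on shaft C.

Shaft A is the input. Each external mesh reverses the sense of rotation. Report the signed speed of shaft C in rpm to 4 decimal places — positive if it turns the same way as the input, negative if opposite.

+231.5308 rpm (same as input, |ω| = 231.5308 rpm)

Stage 1 [79T→60T]: ω = 254.0000×79/60 = 334.4333 rpm, dir flips to −; running = −334.4333
Stage 2 [45T→65T]: ω = 334.4333×45/65 = 231.5308 rpm, dir flips to +; running = +231.5308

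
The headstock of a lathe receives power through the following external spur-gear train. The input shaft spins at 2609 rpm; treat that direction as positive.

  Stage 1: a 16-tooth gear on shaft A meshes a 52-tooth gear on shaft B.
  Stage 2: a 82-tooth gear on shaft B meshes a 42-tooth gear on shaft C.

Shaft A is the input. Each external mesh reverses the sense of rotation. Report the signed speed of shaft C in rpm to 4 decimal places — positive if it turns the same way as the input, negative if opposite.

Stage 1 [16T→52T]: ω = 2609.0000×16/52 = 802.7692 rpm, dir flips to −; running = −802.7692
Stage 2 [82T→42T]: ω = 802.7692×82/42 = 1567.3114 rpm, dir flips to +; running = +1567.3114

+1567.3114 rpm (same as input, |ω| = 1567.3114 rpm)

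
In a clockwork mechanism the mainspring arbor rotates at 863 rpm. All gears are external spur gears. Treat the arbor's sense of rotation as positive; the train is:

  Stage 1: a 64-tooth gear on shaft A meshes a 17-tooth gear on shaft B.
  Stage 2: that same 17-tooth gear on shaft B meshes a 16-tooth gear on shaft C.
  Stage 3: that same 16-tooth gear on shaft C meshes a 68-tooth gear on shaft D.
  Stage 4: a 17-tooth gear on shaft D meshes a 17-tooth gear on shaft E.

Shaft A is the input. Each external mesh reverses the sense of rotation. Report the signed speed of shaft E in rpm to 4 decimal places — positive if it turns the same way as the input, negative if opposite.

+812.2353 rpm (same as input, |ω| = 812.2353 rpm)

Stage 1 [64T→17T]: ω = 863.0000×64/17 = 3248.9412 rpm, dir flips to −; running = −3248.9412
Stage 2 [17T→16T]: ω = 3248.9412×17/16 = 3452.0000 rpm, dir flips to +; running = +3452.0000
Stage 3 [16T→68T]: ω = 3452.0000×16/68 = 812.2353 rpm, dir flips to −; running = −812.2353
Stage 4 [17T→17T]: ω = 812.2353×17/17 = 812.2353 rpm, dir flips to +; running = +812.2353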